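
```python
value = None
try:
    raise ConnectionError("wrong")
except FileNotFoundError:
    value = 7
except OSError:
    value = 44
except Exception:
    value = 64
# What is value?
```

Step-by-step execution trace:
1. `raise ConnectionError(...)` raises ConnectionError.
2. `except FileNotFoundError` does not match (ConnectionError is not a subclass of FileNotFoundError); skipped.
3. `except OSError` matches (ConnectionError is a subclass of OSError) → value = 44.
4. `except Exception` is not reached.
Result: 44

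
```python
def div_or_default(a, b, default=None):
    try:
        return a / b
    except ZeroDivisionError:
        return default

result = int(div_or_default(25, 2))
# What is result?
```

Step-by-step execution trace:
1. `div_or_default(25, 2)` enters try: `return 25 / 2` → returns 12.5. No exception raised.
2. `except ZeroDivisionError` is skipped.
3. `int(12.5)` → 12 → result = 12.
Result: 12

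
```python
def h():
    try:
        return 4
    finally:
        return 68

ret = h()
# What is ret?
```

Step-by-step execution trace:
1. `h()` enters try: `return 4` sets pending return value 4.
2. Before returning, `finally: return 68` runs and overrides the pending return.
3. h() returns 68 → ret = 68.
Result: 68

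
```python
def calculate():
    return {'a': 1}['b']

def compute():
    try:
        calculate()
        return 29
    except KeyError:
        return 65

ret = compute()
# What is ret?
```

Step-by-step execution trace:
1. `compute()` calls `calculate()`.
2. `calculate()` evaluates `{'a': 1}['b']`, which raises KeyError; it propagates to the caller.
3. `return 29` is not reached.
4. `except KeyError` in compute matches → returns 65.
5. ret = 65.
Result: 65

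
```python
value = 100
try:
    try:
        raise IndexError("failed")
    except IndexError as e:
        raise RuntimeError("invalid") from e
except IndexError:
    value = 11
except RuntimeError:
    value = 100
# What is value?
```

Step-by-step execution trace:
1. Inner try raises IndexError; inner `except IndexError as e` catches it.
2. `raise RuntimeError(...) from e` raises RuntimeError (IndexError is attached as __cause__, but only RuntimeError is active).
3. Outer `except IndexError` does not match RuntimeError; skipped.
4. Outer `except RuntimeError` matches → value = 100.
Result: 100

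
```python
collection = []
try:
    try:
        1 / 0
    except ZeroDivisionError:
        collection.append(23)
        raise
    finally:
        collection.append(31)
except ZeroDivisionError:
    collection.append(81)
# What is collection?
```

Step-by-step execution trace:
1. Inner try: `1 / 0` raises ZeroDivisionError.
2. Inner `except ZeroDivisionError` matches → `collection.append(23)` → collection = [23].
3. bare `raise` re-raises ZeroDivisionError.
4. Inner `finally` runs during unwinding: `collection.append(31)` → collection = [23, 31].
5. Outer `except ZeroDivisionError` matches → `collection.append(81)` → collection = [23, 31, 81].
Result: [23, 31, 81]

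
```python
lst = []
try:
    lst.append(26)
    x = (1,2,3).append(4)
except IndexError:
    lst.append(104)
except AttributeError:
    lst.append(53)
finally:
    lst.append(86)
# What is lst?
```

Step-by-step execution trace:
1. try: `lst.append(26)` → lst = [26].
2. `x = (1,2,3).append(4)` raises AttributeError.
3. `except IndexError` does not match AttributeError; skipped.
4. `except AttributeError` matches → `lst.append(53)` → lst = [26, 53].
5. finally always runs: `lst.append(86)` → lst = [26, 53, 86].
Result: [26, 53, 86]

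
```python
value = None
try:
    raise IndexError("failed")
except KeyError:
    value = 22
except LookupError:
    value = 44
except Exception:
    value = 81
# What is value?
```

Step-by-step execution trace:
1. `raise IndexError(...)` raises IndexError.
2. `except KeyError` does not match (IndexError is not a subclass of KeyError); skipped.
3. `except LookupError` matches (IndexError is a subclass of LookupError) → value = 44.
4. `except Exception` is not reached.
Result: 44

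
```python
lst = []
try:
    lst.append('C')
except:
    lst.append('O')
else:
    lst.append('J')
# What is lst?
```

Step-by-step execution trace:
1. try: `lst.append('C')` → lst = ['C']. No exception raised.
2. `except` is skipped.
3. `else` runs (try completed without exception): `lst.append('J')` → lst = ['C', 'J'].
Result: ['C', 'J']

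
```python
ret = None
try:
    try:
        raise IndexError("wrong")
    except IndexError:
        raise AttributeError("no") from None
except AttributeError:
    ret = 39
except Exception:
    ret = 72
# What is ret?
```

Step-by-step execution trace:
1. Inner try raises IndexError; inner `except IndexError` catches it.
2. `raise AttributeError(...) from None` raises AttributeError (from None suppresses __context__, but the active exception is still AttributeError).
3. Outer `except AttributeError` matches → ret = 39.
4. `except Exception` is not reached.
Result: 39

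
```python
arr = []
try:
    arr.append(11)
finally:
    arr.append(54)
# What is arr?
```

Step-by-step execution trace:
1. try: `arr.append(11)` → arr = [11].
2. The try body completes without raising.
3. finally always runs: `arr.append(54)` → arr = [11, 54].
Result: [11, 54]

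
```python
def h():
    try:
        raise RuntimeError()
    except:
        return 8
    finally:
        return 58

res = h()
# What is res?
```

Step-by-step execution trace:
1. `h()` enters try: `raise RuntimeError()` raises RuntimeError.
2. bare `except` matches → `return 8` sets pending return value 8.
3. Before returning, `finally: return 58` runs and overrides the pending return.
4. h() returns 58 → res = 58.
Result: 58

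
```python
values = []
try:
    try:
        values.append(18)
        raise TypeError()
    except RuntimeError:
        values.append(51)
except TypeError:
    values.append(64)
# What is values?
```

Step-by-step execution trace:
1. Inner try: `values.append(18)` → values = [18].
2. `raise TypeError()` raises TypeError.
3. Inner `except RuntimeError` does not match TypeError; exception propagates to outer try.
4. Outer `except TypeError` matches → `values.append(64)` → values = [18, 64].
Result: [18, 64]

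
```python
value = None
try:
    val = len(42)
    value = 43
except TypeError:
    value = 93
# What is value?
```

Step-by-step execution trace:
1. `val = len(42)` raises TypeError.
2. `value = 43` is not reached.
3. `except TypeError` matches → value = 93.
Result: 93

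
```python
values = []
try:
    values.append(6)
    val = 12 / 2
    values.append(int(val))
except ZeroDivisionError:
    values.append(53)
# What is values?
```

Step-by-step execution trace:
1. try: `values.append(6)` → values = [6].
2. `val = 12 / 2` → val = 6.0. No exception raised.
3. `values.append(int(val))` → values = [6, 6].
4. `except ZeroDivisionError` is skipped (no exception was raised).
Result: [6, 6]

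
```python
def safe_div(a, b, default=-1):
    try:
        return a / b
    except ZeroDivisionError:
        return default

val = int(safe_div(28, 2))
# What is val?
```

Step-by-step execution trace:
1. `safe_div(28, 2)` enters try: `return 28 / 2` → returns 14.0. No exception raised.
2. `except ZeroDivisionError` is skipped.
3. `int(14.0)` → 14 → val = 14.
Result: 14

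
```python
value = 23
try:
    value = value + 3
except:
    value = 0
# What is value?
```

Step-by-step execution trace:
1. value starts at 23.
2. try: `value = value + 3` → value = 26. No exception raised.
3. `except` is skipped.
Result: 26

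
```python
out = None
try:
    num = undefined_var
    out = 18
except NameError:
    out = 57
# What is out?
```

Step-by-step execution trace:
1. `num = undefined_var` raises NameError.
2. `out = 18` is not reached.
3. `except NameError` matches → out = 57.
Result: 57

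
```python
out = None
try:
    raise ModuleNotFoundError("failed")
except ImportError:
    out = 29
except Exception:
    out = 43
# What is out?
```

Step-by-step execution trace:
1. `raise ModuleNotFoundError(...)` raises ModuleNotFoundError.
2. `except ImportError` matches (ModuleNotFoundError is a subclass of ImportError) → out = 29.
3. `except Exception` is not reached.
Result: 29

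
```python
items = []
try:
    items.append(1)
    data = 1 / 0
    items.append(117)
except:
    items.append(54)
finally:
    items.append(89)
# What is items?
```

Step-by-step execution trace:
1. try: `items.append(1)` → items = [1].
2. `data = 1 / 0` raises ZeroDivisionError; `items.append(117)` is not reached.
3. bare `except` matches → `items.append(54)` → items = [1, 54].
4. finally always runs: `items.append(89)` → items = [1, 54, 89].
Result: [1, 54, 89]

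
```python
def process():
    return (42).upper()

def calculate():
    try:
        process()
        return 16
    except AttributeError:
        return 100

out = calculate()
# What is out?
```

Step-by-step execution trace:
1. `calculate()` calls `process()`.
2. `process()` evaluates `(42).upper()`, which raises AttributeError; it propagates to the caller.
3. `return 16` is not reached.
4. `except AttributeError` in calculate matches → returns 100.
5. out = 100.
Result: 100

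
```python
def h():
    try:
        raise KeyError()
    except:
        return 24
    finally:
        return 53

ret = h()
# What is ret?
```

Step-by-step execution trace:
1. `h()` enters try: `raise KeyError()` raises KeyError.
2. bare `except` matches → `return 24` sets pending return value 24.
3. Before returning, `finally: return 53` runs and overrides the pending return.
4. h() returns 53 → ret = 53.
Result: 53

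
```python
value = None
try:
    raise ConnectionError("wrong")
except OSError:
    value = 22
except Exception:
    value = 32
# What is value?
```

Step-by-step execution trace:
1. `raise ConnectionError(...)` raises ConnectionError.
2. `except OSError` matches (ConnectionError is a subclass of OSError) → value = 22.
3. `except Exception` is not reached.
Result: 22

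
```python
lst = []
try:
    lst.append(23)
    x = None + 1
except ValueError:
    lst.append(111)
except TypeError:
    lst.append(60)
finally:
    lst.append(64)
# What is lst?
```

Step-by-step execution trace:
1. try: `lst.append(23)` → lst = [23].
2. `x = None + 1` raises TypeError.
3. `except ValueError` does not match TypeError; skipped.
4. `except TypeError` matches → `lst.append(60)` → lst = [23, 60].
5. finally always runs: `lst.append(64)` → lst = [23, 60, 64].
Result: [23, 60, 64]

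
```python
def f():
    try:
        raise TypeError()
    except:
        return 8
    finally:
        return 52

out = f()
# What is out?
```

Step-by-step execution trace:
1. `f()` enters try: `raise TypeError()` raises TypeError.
2. bare `except` matches → `return 8` sets pending return value 8.
3. Before returning, `finally: return 52` runs and overrides the pending return.
4. f() returns 52 → out = 52.
Result: 52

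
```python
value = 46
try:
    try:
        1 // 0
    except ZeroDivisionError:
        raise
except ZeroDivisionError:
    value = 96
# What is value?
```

Step-by-step execution trace:
1. Inner try: `1 // 0` raises ZeroDivisionError.
2. Inner `except ZeroDivisionError` matches; bare `raise` re-raises the same ZeroDivisionError.
3. Outer `except ZeroDivisionError` matches → value = 96.
Result: 96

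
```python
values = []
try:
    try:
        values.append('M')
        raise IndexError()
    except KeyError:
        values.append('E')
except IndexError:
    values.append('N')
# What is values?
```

Step-by-step execution trace:
1. Inner try: `values.append('M')` → values = ['M'].
2. `raise IndexError()` raises IndexError.
3. Inner `except KeyError` does not match IndexError; exception propagates to outer try.
4. Outer `except IndexError` matches → `values.append('N')` → values = ['M', 'N'].
Result: ['M', 'N']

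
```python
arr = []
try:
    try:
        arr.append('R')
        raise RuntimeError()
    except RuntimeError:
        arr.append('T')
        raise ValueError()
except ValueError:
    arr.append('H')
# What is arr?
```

Step-by-step execution trace:
1. Inner try: `arr.append('R')` → arr = ['R'].
2. `raise RuntimeError()` raises RuntimeError.
3. Inner `except RuntimeError` matches → `arr.append('T')` → arr = ['R', 'T'].
4. `raise ValueError()` raises ValueError; propagates to outer try.
5. Outer `except ValueError` matches → `arr.append('H')` → arr = ['R', 'T', 'H'].
Result: ['R', 'T', 'H']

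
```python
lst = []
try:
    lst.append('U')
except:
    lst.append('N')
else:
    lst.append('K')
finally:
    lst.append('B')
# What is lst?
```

Step-by-step execution trace:
1. try: `lst.append('U')` → lst = ['U']. No exception raised.
2. `except` is skipped.
3. `else` runs: `lst.append('K')` → lst = ['U', 'K'].
4. `finally` always runs: `lst.append('B')` → lst = ['U', 'K', 'B'].
Result: ['U', 'K', 'B']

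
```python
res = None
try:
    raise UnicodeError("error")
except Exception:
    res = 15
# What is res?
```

Step-by-step execution trace:
1. `raise UnicodeError(...)` raises UnicodeError.
2. `except Exception` matches (UnicodeError is a subclass of Exception) → res = 15.
Result: 15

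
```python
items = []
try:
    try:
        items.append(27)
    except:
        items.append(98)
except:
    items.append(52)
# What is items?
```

Step-by-step execution trace:
1. Inner try: `items.append(27)` → items = [27]. No exception raised.
2. Inner `except` is skipped.
3. Inner try completes normally; outer `except` is skipped.
Result: [27]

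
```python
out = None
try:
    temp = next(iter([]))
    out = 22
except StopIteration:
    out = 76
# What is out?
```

Step-by-step execution trace:
1. `temp = next(iter([]))` raises StopIteration.
2. `out = 22` is not reached.
3. `except StopIteration` matches → out = 76.
Result: 76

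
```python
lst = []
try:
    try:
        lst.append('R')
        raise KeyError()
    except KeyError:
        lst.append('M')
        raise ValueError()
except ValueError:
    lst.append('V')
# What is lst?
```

Step-by-step execution trace:
1. Inner try: `lst.append('R')` → lst = ['R'].
2. `raise KeyError()` raises KeyError.
3. Inner `except KeyError` matches → `lst.append('M')` → lst = ['R', 'M'].
4. `raise ValueError()` raises ValueError; propagates to outer try.
5. Outer `except ValueError` matches → `lst.append('V')` → lst = ['R', 'M', 'V'].
Result: ['R', 'M', 'V']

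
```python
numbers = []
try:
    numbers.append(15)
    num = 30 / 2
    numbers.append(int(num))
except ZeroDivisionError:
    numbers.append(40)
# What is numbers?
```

Step-by-step execution trace:
1. try: `numbers.append(15)` → numbers = [15].
2. `num = 30 / 2` → num = 15.0. No exception raised.
3. `numbers.append(int(num))` → numbers = [15, 15].
4. `except ZeroDivisionError` is skipped (no exception was raised).
Result: [15, 15]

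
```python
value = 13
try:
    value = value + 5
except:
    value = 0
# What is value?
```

Step-by-step execution trace:
1. value starts at 13.
2. try: `value = value + 5` → value = 18. No exception raised.
3. `except` is skipped.
Result: 18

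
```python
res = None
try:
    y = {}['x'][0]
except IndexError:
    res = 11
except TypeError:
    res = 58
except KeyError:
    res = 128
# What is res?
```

Step-by-step execution trace:
1. `y = {}['x'][0]` raises KeyError.
2. `except IndexError` does not match KeyError; skipped.
3. `except TypeError` does not match KeyError; skipped.
4. `except KeyError` matches → res = 128.
Result: 128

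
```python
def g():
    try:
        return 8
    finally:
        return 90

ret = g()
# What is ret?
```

Step-by-step execution trace:
1. `g()` enters try: `return 8` sets pending return value 8.
2. Before returning, `finally: return 90` runs and overrides the pending return.
3. g() returns 90 → ret = 90.
Result: 90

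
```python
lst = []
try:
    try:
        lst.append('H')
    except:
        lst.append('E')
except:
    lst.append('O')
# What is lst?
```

Step-by-step execution trace:
1. Inner try: `lst.append('H')` → lst = ['H']. No exception raised.
2. Inner `except` is skipped.
3. Inner try completes normally; outer `except` is skipped.
Result: ['H']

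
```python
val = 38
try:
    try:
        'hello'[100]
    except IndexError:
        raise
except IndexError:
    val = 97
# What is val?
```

Step-by-step execution trace:
1. Inner try: `'hello'[100]` raises IndexError.
2. Inner `except IndexError` matches; bare `raise` re-raises the same IndexError.
3. Outer `except IndexError` matches → val = 97.
Result: 97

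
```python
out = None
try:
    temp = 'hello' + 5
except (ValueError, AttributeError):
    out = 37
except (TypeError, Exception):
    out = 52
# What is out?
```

Step-by-step execution trace:
1. `temp = 'hello' + 5` raises TypeError.
2. `except (ValueError, AttributeError)` does not match TypeError; skipped.
3. `except (TypeError, Exception)` matches (TypeError is in the tuple) → out = 52.
Result: 52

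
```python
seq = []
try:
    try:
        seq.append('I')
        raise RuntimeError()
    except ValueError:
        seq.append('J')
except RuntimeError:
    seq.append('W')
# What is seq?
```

Step-by-step execution trace:
1. Inner try: `seq.append('I')` → seq = ['I'].
2. `raise RuntimeError()` raises RuntimeError.
3. Inner `except ValueError` does not match RuntimeError; exception propagates to outer try.
4. Outer `except RuntimeError` matches → `seq.append('W')` → seq = ['I', 'W'].
Result: ['I', 'W']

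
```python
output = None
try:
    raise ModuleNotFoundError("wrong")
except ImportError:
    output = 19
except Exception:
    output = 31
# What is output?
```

Step-by-step execution trace:
1. `raise ModuleNotFoundError(...)` raises ModuleNotFoundError.
2. `except ImportError` matches (ModuleNotFoundError is a subclass of ImportError) → output = 19.
3. `except Exception` is not reached.
Result: 19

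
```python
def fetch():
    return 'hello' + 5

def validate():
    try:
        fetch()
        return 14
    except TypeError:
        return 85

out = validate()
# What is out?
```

Step-by-step execution trace:
1. `validate()` calls `fetch()`.
2. `fetch()` evaluates `'hello' + 5`, which raises TypeError; it propagates to the caller.
3. `return 14` is not reached.
4. `except TypeError` in validate matches → returns 85.
5. out = 85.
Result: 85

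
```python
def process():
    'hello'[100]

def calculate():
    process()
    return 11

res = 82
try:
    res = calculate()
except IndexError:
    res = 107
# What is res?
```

Step-by-step execution trace:
1. res starts at 82.
2. try: `calculate()` calls `process()`.
3. `process()` evaluates `'hello'[100]`, which raises IndexError; it propagates through calculate (uncaught).
4. `return 11` in calculate is not reached; the assignment to res does not complete.
5. `except IndexError` matches → res = 107.
Result: 107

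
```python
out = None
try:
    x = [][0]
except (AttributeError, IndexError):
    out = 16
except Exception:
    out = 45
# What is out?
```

Step-by-step execution trace:
1. `x = [][0]` raises IndexError.
2. `except (AttributeError, IndexError)` matches (IndexError is in the tuple) → out = 16.
3. `except Exception` is not reached.
Result: 16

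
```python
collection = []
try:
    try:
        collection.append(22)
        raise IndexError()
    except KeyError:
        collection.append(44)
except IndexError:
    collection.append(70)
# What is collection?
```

Step-by-step execution trace:
1. Inner try: `collection.append(22)` → collection = [22].
2. `raise IndexError()` raises IndexError.
3. Inner `except KeyError` does not match IndexError; exception propagates to outer try.
4. Outer `except IndexError` matches → `collection.append(70)` → collection = [22, 70].
Result: [22, 70]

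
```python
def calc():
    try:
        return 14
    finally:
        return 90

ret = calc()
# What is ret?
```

Step-by-step execution trace:
1. `calc()` enters try: `return 14` sets pending return value 14.
2. Before returning, `finally: return 90` runs and overrides the pending return.
3. calc() returns 90 → ret = 90.
Result: 90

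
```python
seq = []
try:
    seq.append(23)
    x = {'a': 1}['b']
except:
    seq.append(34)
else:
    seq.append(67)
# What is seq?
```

Step-by-step execution trace:
1. try: `seq.append(23)` → seq = [23].
2. `x = {'a': 1}['b']` raises KeyError.
3. bare `except` matches → `seq.append(34)` → seq = [23, 34].
4. `else` is skipped (an exception was raised).
Result: [23, 34]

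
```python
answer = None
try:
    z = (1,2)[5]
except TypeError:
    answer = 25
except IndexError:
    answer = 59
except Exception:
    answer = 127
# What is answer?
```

Step-by-step execution trace:
1. `z = (1,2)[5]` raises IndexError.
2. `except TypeError` does not match IndexError; skipped.
3. `except IndexError` matches → answer = 59.
4. Remaining except clauses are skipped.
Result: 59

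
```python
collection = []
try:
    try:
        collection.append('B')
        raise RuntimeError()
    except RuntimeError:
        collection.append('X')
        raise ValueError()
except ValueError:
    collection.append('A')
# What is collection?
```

Step-by-step execution trace:
1. Inner try: `collection.append('B')` → collection = ['B'].
2. `raise RuntimeError()` raises RuntimeError.
3. Inner `except RuntimeError` matches → `collection.append('X')` → collection = ['B', 'X'].
4. `raise ValueError()` raises ValueError; propagates to outer try.
5. Outer `except ValueError` matches → `collection.append('A')` → collection = ['B', 'X', 'A'].
Result: ['B', 'X', 'A']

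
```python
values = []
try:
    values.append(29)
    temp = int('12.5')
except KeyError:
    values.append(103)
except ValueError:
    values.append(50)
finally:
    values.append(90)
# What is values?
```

Step-by-step execution trace:
1. try: `values.append(29)` → values = [29].
2. `temp = int('12.5')` raises ValueError.
3. `except KeyError` does not match ValueError; skipped.
4. `except ValueError` matches → `values.append(50)` → values = [29, 50].
5. finally always runs: `values.append(90)` → values = [29, 50, 90].
Result: [29, 50, 90]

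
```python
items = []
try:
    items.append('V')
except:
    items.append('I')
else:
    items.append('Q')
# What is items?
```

Step-by-step execution trace:
1. try: `items.append('V')` → items = ['V']. No exception raised.
2. `except` is skipped.
3. `else` runs (try completed without exception): `items.append('Q')` → items = ['V', 'Q'].
Result: ['V', 'Q']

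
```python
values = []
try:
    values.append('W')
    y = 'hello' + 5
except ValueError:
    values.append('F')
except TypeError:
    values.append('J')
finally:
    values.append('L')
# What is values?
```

Step-by-step execution trace:
1. try: `values.append('W')` → values = ['W'].
2. `y = 'hello' + 5` raises TypeError.
3. `except ValueError` does not match TypeError; skipped.
4. `except TypeError` matches → `values.append('J')` → values = ['W', 'J'].
5. finally always runs: `values.append('L')` → values = ['W', 'J', 'L'].
Result: ['W', 'J', 'L']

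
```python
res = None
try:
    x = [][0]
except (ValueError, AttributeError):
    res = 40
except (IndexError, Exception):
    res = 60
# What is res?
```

Step-by-step execution trace:
1. `x = [][0]` raises IndexError.
2. `except (ValueError, AttributeError)` does not match IndexError; skipped.
3. `except (IndexError, Exception)` matches (IndexError is in the tuple) → res = 60.
Result: 60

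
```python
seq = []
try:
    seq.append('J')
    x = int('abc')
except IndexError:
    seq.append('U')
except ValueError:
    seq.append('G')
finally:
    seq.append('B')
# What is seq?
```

Step-by-step execution trace:
1. try: `seq.append('J')` → seq = ['J'].
2. `x = int('abc')` raises ValueError.
3. `except IndexError` does not match ValueError; skipped.
4. `except ValueError` matches → `seq.append('G')` → seq = ['J', 'G'].
5. finally always runs: `seq.append('B')` → seq = ['J', 'G', 'B'].
Result: ['J', 'G', 'B']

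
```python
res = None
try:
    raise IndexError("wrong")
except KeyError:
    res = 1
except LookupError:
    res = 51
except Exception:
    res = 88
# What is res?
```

Step-by-step execution trace:
1. `raise IndexError(...)` raises IndexError.
2. `except KeyError` does not match (IndexError is not a subclass of KeyError); skipped.
3. `except LookupError` matches (IndexError is a subclass of LookupError) → res = 51.
4. `except Exception` is not reached.
Result: 51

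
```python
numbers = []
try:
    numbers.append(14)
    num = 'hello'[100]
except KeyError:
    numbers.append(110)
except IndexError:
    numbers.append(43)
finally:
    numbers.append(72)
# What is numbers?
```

Step-by-step execution trace:
1. try: `numbers.append(14)` → numbers = [14].
2. `num = 'hello'[100]` raises IndexError.
3. `except KeyError` does not match IndexError; skipped.
4. `except IndexError` matches → `numbers.append(43)` → numbers = [14, 43].
5. finally always runs: `numbers.append(72)` → numbers = [14, 43, 72].
Result: [14, 43, 72]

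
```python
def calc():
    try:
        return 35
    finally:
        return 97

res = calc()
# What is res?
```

Step-by-step execution trace:
1. `calc()` enters try: `return 35` sets pending return value 35.
2. Before returning, `finally: return 97` runs and overrides the pending return.
3. calc() returns 97 → res = 97.
Result: 97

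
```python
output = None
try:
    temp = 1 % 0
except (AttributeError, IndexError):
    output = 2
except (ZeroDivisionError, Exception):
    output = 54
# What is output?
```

Step-by-step execution trace:
1. `temp = 1 % 0` raises ZeroDivisionError.
2. `except (AttributeError, IndexError)` does not match ZeroDivisionError; skipped.
3. `except (ZeroDivisionError, Exception)` matches (ZeroDivisionError is in the tuple) → output = 54.
Result: 54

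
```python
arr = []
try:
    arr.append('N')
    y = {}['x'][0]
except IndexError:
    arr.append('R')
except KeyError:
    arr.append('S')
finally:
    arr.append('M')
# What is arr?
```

Step-by-step execution trace:
1. try: `arr.append('N')` → arr = ['N'].
2. `y = {}['x'][0]` raises KeyError.
3. `except IndexError` does not match KeyError; skipped.
4. `except KeyError` matches → `arr.append('S')` → arr = ['N', 'S'].
5. finally always runs: `arr.append('M')` → arr = ['N', 'S', 'M'].
Result: ['N', 'S', 'M']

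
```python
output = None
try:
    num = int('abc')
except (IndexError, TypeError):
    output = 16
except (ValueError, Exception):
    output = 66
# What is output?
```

Step-by-step execution trace:
1. `num = int('abc')` raises ValueError.
2. `except (IndexError, TypeError)` does not match ValueError; skipped.
3. `except (ValueError, Exception)` matches (ValueError is in the tuple) → output = 66.
Result: 66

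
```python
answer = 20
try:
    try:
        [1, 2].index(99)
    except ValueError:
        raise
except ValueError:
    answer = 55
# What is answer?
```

Step-by-step execution trace:
1. Inner try: `[1, 2].index(99)` raises ValueError.
2. Inner `except ValueError` matches; bare `raise` re-raises the same ValueError.
3. Outer `except ValueError` matches → answer = 55.
Result: 55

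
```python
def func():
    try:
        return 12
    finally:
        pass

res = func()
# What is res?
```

Step-by-step execution trace:
1. `func()` enters try: `return 12` sets pending return value 12.
2. Before returning, `finally: pass` runs (no effect).
3. func() returns 12 → res = 12.
Result: 12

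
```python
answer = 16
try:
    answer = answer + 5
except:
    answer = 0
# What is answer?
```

Step-by-step execution trace:
1. answer starts at 16.
2. try: `answer = answer + 5` → answer = 21. No exception raised.
3. `except` is skipped.
Result: 21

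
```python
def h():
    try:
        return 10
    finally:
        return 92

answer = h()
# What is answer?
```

Step-by-step execution trace:
1. `h()` enters try: `return 10` sets pending return value 10.
2. Before returning, `finally: return 92` runs and overrides the pending return.
3. h() returns 92 → answer = 92.
Result: 92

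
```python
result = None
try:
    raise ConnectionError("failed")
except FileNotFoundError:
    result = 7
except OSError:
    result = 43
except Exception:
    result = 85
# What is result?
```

Step-by-step execution trace:
1. `raise ConnectionError(...)` raises ConnectionError.
2. `except FileNotFoundError` does not match (ConnectionError is not a subclass of FileNotFoundError); skipped.
3. `except OSError` matches (ConnectionError is a subclass of OSError) → result = 43.
4. `except Exception` is not reached.
Result: 43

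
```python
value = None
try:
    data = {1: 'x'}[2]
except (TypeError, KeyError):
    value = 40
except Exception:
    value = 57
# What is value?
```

Step-by-step execution trace:
1. `data = {1: 'x'}[2]` raises KeyError.
2. `except (TypeError, KeyError)` matches (KeyError is in the tuple) → value = 40.
3. `except Exception` is not reached.
Result: 40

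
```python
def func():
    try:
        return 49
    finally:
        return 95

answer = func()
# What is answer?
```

Step-by-step execution trace:
1. `func()` enters try: `return 49` sets pending return value 49.
2. Before returning, `finally: return 95` runs and overrides the pending return.
3. func() returns 95 → answer = 95.
Result: 95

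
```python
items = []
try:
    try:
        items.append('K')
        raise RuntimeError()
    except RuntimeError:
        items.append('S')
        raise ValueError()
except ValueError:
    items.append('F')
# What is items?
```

Step-by-step execution trace:
1. Inner try: `items.append('K')` → items = ['K'].
2. `raise RuntimeError()` raises RuntimeError.
3. Inner `except RuntimeError` matches → `items.append('S')` → items = ['K', 'S'].
4. `raise ValueError()` raises ValueError; propagates to outer try.
5. Outer `except ValueError` matches → `items.append('F')` → items = ['K', 'S', 'F'].
Result: ['K', 'S', 'F']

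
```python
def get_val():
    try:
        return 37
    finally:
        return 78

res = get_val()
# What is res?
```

Step-by-step execution trace:
1. `get_val()` enters try: `return 37` sets pending return value 37.
2. Before returning, `finally: return 78` runs and overrides the pending return.
3. get_val() returns 78 → res = 78.
Result: 78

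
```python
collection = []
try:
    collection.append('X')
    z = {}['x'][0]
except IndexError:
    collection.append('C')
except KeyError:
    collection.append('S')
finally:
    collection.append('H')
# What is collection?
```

Step-by-step execution trace:
1. try: `collection.append('X')` → collection = ['X'].
2. `z = {}['x'][0]` raises KeyError.
3. `except IndexError` does not match KeyError; skipped.
4. `except KeyError` matches → `collection.append('S')` → collection = ['X', 'S'].
5. finally always runs: `collection.append('H')` → collection = ['X', 'S', 'H'].
Result: ['X', 'S', 'H']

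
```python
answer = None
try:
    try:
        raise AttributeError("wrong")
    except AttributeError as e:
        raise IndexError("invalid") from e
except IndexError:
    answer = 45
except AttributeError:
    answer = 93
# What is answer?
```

Step-by-step execution trace:
1. Inner try raises AttributeError; inner `except AttributeError as e` catches it.
2. `raise IndexError(...) from e` raises IndexError (AttributeError is attached as __cause__, but only IndexError is active).
3. Outer `except IndexError` matches → answer = 45.
4. `except AttributeError` is not reached.
Result: 45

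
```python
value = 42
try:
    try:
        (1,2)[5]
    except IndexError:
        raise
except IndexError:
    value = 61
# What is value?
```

Step-by-step execution trace:
1. Inner try: `(1,2)[5]` raises IndexError.
2. Inner `except IndexError` matches; bare `raise` re-raises the same IndexError.
3. Outer `except IndexError` matches → value = 61.
Result: 61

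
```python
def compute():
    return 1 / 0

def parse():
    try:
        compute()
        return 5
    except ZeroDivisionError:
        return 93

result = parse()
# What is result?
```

Step-by-step execution trace:
1. `parse()` calls `compute()`.
2. `compute()` evaluates `1 / 0`, which raises ZeroDivisionError; it propagates to the caller.
3. `return 5` is not reached.
4. `except ZeroDivisionError` in parse matches → returns 93.
5. result = 93.
Result: 93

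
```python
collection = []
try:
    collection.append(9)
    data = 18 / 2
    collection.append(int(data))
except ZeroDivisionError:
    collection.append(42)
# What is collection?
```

Step-by-step execution trace:
1. try: `collection.append(9)` → collection = [9].
2. `data = 18 / 2` → data = 9.0. No exception raised.
3. `collection.append(int(data))` → collection = [9, 9].
4. `except ZeroDivisionError` is skipped (no exception was raised).
Result: [9, 9]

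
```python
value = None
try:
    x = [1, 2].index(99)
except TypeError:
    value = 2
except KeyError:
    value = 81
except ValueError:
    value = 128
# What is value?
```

Step-by-step execution trace:
1. `x = [1, 2].index(99)` raises ValueError.
2. `except TypeError` does not match ValueError; skipped.
3. `except KeyError` does not match ValueError; skipped.
4. `except ValueError` matches → value = 128.
Result: 128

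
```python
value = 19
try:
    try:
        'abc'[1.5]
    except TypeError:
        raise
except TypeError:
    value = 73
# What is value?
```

Step-by-step execution trace:
1. Inner try: `'abc'[1.5]` raises TypeError.
2. Inner `except TypeError` matches; bare `raise` re-raises the same TypeError.
3. Outer `except TypeError` matches → value = 73.
Result: 73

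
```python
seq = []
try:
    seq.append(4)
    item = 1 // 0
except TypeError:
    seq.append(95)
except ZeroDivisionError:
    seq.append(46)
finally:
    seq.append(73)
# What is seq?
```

Step-by-step execution trace:
1. try: `seq.append(4)` → seq = [4].
2. `item = 1 // 0` raises ZeroDivisionError.
3. `except TypeError` does not match ZeroDivisionError; skipped.
4. `except ZeroDivisionError` matches → `seq.append(46)` → seq = [4, 46].
5. finally always runs: `seq.append(73)` → seq = [4, 46, 73].
Result: [4, 46, 73]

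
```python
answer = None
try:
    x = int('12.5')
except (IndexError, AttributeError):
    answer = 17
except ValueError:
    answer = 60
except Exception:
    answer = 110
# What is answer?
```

Step-by-step execution trace:
1. `x = int('12.5')` raises ValueError.
2. `except (IndexError, AttributeError)` does not match ValueError; skipped.
3. `except ValueError` matches (exact type match) → answer = 60.
4. `except Exception` is not reached.
Result: 60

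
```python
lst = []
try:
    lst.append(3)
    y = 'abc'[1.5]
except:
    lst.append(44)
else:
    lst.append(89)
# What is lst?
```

Step-by-step execution trace:
1. try: `lst.append(3)` → lst = [3].
2. `y = 'abc'[1.5]` raises TypeError.
3. bare `except` matches → `lst.append(44)` → lst = [3, 44].
4. `else` is skipped (an exception was raised).
Result: [3, 44]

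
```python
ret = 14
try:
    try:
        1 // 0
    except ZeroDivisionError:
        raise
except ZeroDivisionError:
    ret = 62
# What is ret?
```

Step-by-step execution trace:
1. Inner try: `1 // 0` raises ZeroDivisionError.
2. Inner `except ZeroDivisionError` matches; bare `raise` re-raises the same ZeroDivisionError.
3. Outer `except ZeroDivisionError` matches → ret = 62.
Result: 62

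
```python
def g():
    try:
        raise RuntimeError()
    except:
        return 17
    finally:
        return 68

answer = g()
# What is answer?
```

Step-by-step execution trace:
1. `g()` enters try: `raise RuntimeError()` raises RuntimeError.
2. bare `except` matches → `return 17` sets pending return value 17.
3. Before returning, `finally: return 68` runs and overrides the pending return.
4. g() returns 68 → answer = 68.
Result: 68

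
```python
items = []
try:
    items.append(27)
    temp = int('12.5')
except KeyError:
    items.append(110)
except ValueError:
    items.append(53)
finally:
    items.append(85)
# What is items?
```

Step-by-step execution trace:
1. try: `items.append(27)` → items = [27].
2. `temp = int('12.5')` raises ValueError.
3. `except KeyError` does not match ValueError; skipped.
4. `except ValueError` matches → `items.append(53)` → items = [27, 53].
5. finally always runs: `items.append(85)` → items = [27, 53, 85].
Result: [27, 53, 85]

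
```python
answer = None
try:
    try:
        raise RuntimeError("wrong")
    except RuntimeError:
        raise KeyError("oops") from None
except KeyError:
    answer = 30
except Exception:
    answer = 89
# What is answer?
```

Step-by-step execution trace:
1. Inner try raises RuntimeError; inner `except RuntimeError` catches it.
2. `raise KeyError(...) from None` raises KeyError (from None suppresses __context__, but the active exception is still KeyError).
3. Outer `except KeyError` matches → answer = 30.
4. `except Exception` is not reached.
Result: 30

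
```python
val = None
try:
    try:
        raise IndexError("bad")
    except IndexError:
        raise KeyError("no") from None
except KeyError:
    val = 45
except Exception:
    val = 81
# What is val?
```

Step-by-step execution trace:
1. Inner try raises IndexError; inner `except IndexError` catches it.
2. `raise KeyError(...) from None` raises KeyError (from None suppresses __context__, but the active exception is still KeyError).
3. Outer `except KeyError` matches → val = 45.
4. `except Exception` is not reached.
Result: 45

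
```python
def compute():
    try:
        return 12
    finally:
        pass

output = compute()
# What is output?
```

Step-by-step execution trace:
1. `compute()` enters try: `return 12` sets pending return value 12.
2. Before returning, `finally: pass` runs (no effect).
3. compute() returns 12 → output = 12.
Result: 12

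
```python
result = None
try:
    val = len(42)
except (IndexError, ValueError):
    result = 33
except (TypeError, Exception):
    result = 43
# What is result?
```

Step-by-step execution trace:
1. `val = len(42)` raises TypeError.
2. `except (IndexError, ValueError)` does not match TypeError; skipped.
3. `except (TypeError, Exception)` matches (TypeError is in the tuple) → result = 43.
Result: 43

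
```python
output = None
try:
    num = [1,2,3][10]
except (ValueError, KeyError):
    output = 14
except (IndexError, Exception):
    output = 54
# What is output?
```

Step-by-step execution trace:
1. `num = [1,2,3][10]` raises IndexError.
2. `except (ValueError, KeyError)` does not match IndexError; skipped.
3. `except (IndexError, Exception)` matches (IndexError is in the tuple) → output = 54.
Result: 54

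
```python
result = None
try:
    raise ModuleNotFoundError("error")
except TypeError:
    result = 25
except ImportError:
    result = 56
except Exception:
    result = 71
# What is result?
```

Step-by-step execution trace:
1. `raise ModuleNotFoundError(...)` raises ModuleNotFoundError.
2. `except TypeError` does not match (ModuleNotFoundError is not a subclass of TypeError); skipped.
3. `except ImportError` matches (ModuleNotFoundError is a subclass of ImportError) → result = 56.
4. `except Exception` is not reached.
Result: 56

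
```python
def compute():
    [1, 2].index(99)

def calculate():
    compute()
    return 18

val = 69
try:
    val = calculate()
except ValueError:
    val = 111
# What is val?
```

Step-by-step execution trace:
1. val starts at 69.
2. try: `calculate()` calls `compute()`.
3. `compute()` evaluates `[1, 2].index(99)`, which raises ValueError; it propagates through calculate (uncaught).
4. `return 18` in calculate is not reached; the assignment to val does not complete.
5. `except ValueError` matches → val = 111.
Result: 111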